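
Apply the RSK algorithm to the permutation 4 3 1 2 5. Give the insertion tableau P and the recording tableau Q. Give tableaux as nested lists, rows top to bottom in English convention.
P = [[1, 2, 5], [3], [4]], Q = [[1, 4, 5], [2], [3]]

Insert each entry of the permutation into P by Schensted row insertion, recording in Q the position of each new cell.

After inserting 4: P = [[4]].
After inserting 3: P = [[3], [4]].
After inserting 1: P = [[1], [3], [4]].
After inserting 2: P = [[1, 2], [3], [4]].
After inserting 5: P = [[1, 2, 5], [3], [4]].

So P = [[1, 2, 5], [3], [4]], Q = [[1, 4, 5], [2], [3]].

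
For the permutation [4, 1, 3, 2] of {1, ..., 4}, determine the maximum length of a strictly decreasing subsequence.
3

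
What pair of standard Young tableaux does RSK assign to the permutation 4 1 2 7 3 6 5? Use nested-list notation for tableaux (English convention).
P = [[1, 2, 3, 5], [4, 6], [7]], Q = [[1, 3, 4, 6], [2, 5], [7]]

Insert each entry of the permutation into P by Schensted row insertion, recording in Q the position of each new cell.

Insert 4: appended to row 1. P = [[4]].
Insert 1: 1 bumps 4 from row 1; 4 starts row 2. P = [[1], [4]].
Insert 2: appended to row 1. P = [[1, 2], [4]].
Insert 7: appended to row 1. P = [[1, 2, 7], [4]].
Insert 3: 3 bumps 7 from row 1; 7 appends to row 2. P = [[1, 2, 3], [4, 7]].
Insert 6: appended to row 1. P = [[1, 2, 3, 6], [4, 7]].
Insert 5: 5 bumps 6 from row 1; 6 bumps 7 from row 2; 7 starts row 3. P = [[1, 2, 3, 5], [4, 6], [7]].

So P = [[1, 2, 3, 5], [4, 6], [7]], Q = [[1, 3, 4, 6], [2, 5], [7]].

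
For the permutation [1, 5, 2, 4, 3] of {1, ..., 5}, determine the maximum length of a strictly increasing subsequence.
3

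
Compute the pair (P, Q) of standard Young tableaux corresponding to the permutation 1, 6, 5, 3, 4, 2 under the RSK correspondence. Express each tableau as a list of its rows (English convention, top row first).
P = [[1, 2, 4], [3], [5], [6]], Q = [[1, 2, 5], [3], [4], [6]]

Insert each entry of the permutation into P by Schensted row insertion, recording in Q the position of each new cell.

Insert 1: appended to row 1. P = [[1]].
Insert 6: appended to row 1. P = [[1, 6]].
Insert 5: 5 bumps 6 from row 1; 6 starts row 2. P = [[1, 5], [6]].
Insert 3: 3 bumps 5 from row 1; 5 bumps 6 from row 2; 6 starts row 3. P = [[1, 3], [5], [6]].
Insert 4: appended to row 1. P = [[1, 3, 4], [5], [6]].
Insert 2: 2 bumps 3 from row 1; 3 bumps 5 from row 2; 5 bumps 6 from row 3; 6 starts row 4. P = [[1, 2, 4], [3], [5], [6]].

So P = [[1, 2, 4], [3], [5], [6]], Q = [[1, 2, 5], [3], [4], [6]].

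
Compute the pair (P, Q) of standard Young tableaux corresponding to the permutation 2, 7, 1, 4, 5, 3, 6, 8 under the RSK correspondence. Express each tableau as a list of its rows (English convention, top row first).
P = [[1, 3, 5, 6, 8], [2, 4], [7]], Q = [[1, 2, 5, 7, 8], [3, 4], [6]]

Insert each entry of the permutation into P by Schensted row insertion, recording in Q the position of each new cell.

After inserting 2: P = [[2]].
After inserting 7: P = [[2, 7]].
After inserting 1: P = [[1, 7], [2]].
After inserting 4: P = [[1, 4], [2, 7]].
After inserting 5: P = [[1, 4, 5], [2, 7]].
After inserting 3: P = [[1, 3, 5], [2, 4], [7]].
After inserting 6: P = [[1, 3, 5, 6], [2, 4], [7]].
After inserting 8: P = [[1, 3, 5, 6, 8], [2, 4], [7]].

So P = [[1, 3, 5, 6, 8], [2, 4], [7]], Q = [[1, 2, 5, 7, 8], [3, 4], [6]].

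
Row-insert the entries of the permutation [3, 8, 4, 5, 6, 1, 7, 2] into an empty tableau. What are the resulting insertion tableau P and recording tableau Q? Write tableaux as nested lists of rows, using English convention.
Insert each entry of the permutation into P by Schensted row insertion, recording in Q the position of each new cell.

Insert 3: appended to row 1. P = [[3]].
Insert 8: appended to row 1. P = [[3, 8]].
Insert 4: 4 bumps 8 from row 1; 8 starts row 2. P = [[3, 4], [8]].
Insert 5: appended to row 1. P = [[3, 4, 5], [8]].
Insert 6: appended to row 1. P = [[3, 4, 5, 6], [8]].
Insert 1: 1 bumps 3 from row 1; 3 bumps 8 from row 2; 8 starts row 3. P = [[1, 4, 5, 6], [3], [8]].
Insert 7: appended to row 1. P = [[1, 4, 5, 6, 7], [3], [8]].
Insert 2: 2 bumps 4 from row 1; 4 appends to row 2. P = [[1, 2, 5, 6, 7], [3, 4], [8]].

So P = [[1, 2, 5, 6, 7], [3, 4], [8]], Q = [[1, 2, 4, 5, 7], [3, 8], [6]].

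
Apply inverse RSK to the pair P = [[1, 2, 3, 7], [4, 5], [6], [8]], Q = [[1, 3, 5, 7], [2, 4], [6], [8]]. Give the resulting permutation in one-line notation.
4 1 8 2 6 5 7 3

Reverse the RSK construction: for i from n down to 1, find the cell of Q containing i, remove the entry at that cell from P, and reverse-bump it up through P; the value ejected from row 1 is w(i).

Step i=8: Q has 8 at row 4, column 1; remove 8 from row 4 of P and reverse-bump: 8 enters row 3 and ejects 6; 6 enters row 2 and ejects 5; 5 enters row 1 and ejects 3. So w(8) = 3. P is now [[1, 2, 5, 7], [4, 6], [8]].
Step i=7: Q has 7 at row 1, column 4; remove that cell from P, ejecting 7. So w(7) = 7. P is now [[1, 2, 5], [4, 6], [8]].
Step i=6: Q has 6 at row 3, column 1; remove 8 from row 3 of P and reverse-bump: 8 enters row 2 and ejects 6; 6 enters row 1 and ejects 5. So w(6) = 5. P is now [[1, 2, 6], [4, 8]].
Step i=5: Q has 5 at row 1, column 3; remove that cell from P, ejecting 6. So w(5) = 6. P is now [[1, 2], [4, 8]].
Step i=4: Q has 4 at row 2, column 2; remove 8 from row 2 of P and reverse-bump: 8 enters row 1 and ejects 2. So w(4) = 2. P is now [[1, 8], [4]].
Step i=3: Q has 3 at row 1, column 2; remove that cell from P, ejecting 8. So w(3) = 8. P is now [[1], [4]].
Step i=2: Q has 2 at row 2, column 1; remove 4 from row 2 of P and reverse-bump: 4 enters row 1 and ejects 1. So w(2) = 1. P is now [[4]].
Step i=1: Q has 1 at row 1, column 1; remove that cell from P, ejecting 4. So w(1) = 4. P is now [].

So w = 4 1 8 2 6 5 7 3.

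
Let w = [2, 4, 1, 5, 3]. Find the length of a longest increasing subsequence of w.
3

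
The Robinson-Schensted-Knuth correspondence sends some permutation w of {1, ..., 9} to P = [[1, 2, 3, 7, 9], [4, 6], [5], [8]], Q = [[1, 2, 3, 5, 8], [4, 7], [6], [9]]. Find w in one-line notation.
1 5 8 6 7 2 4 9 3

Reverse the RSK construction: for i from n down to 1, find the cell of Q containing i, remove the entry at that cell from P, and reverse-bump it up through P; the value ejected from row 1 is w(i).

Step i=9: Q has 9 at row 4, column 1; remove 8 from row 4 of P and reverse-bump: 8 enters row 3 and ejects 5; 5 enters row 2 and ejects 4; 4 enters row 1 and ejects 3. So w(9) = 3. P is now [[1, 2, 4, 7, 9], [5, 6], [8]].
Step i=8: Q has 8 at row 1, column 5; remove that cell from P, ejecting 9. So w(8) = 9. P is now [[1, 2, 4, 7], [5, 6], [8]].
Step i=7: Q has 7 at row 2, column 2; remove 6 from row 2 of P and reverse-bump: 6 enters row 1 and ejects 4. So w(7) = 4. P is now [[1, 2, 6, 7], [5], [8]].
Step i=6: Q has 6 at row 3, column 1; remove 8 from row 3 of P and reverse-bump: 8 enters row 2 and ejects 5; 5 enters row 1 and ejects 2. So w(6) = 2. P is now [[1, 5, 6, 7], [8]].
Step i=5: Q has 5 at row 1, column 4; remove that cell from P, ejecting 7. So w(5) = 7. P is now [[1, 5, 6], [8]].
Step i=4: Q has 4 at row 2, column 1; remove 8 from row 2 of P and reverse-bump: 8 enters row 1 and ejects 6. So w(4) = 6. P is now [[1, 5, 8]].
Step i=3: Q has 3 at row 1, column 3; remove that cell from P, ejecting 8. So w(3) = 8. P is now [[1, 5]].
Step i=2: Q has 2 at row 1, column 2; remove that cell from P, ejecting 5. So w(2) = 5. P is now [[1]].
Step i=1: Q has 1 at row 1, column 1; remove that cell from P, ejecting 1. So w(1) = 1. P is now [].

So w = 1 5 8 6 7 2 4 9 3.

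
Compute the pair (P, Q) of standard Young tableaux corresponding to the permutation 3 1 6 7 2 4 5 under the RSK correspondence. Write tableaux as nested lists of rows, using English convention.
Insert each entry of the permutation into P by Schensted row insertion, recording in Q the position of each new cell.

Insert 3: appended to row 1. P = [[3]], Q = [[1]].
Insert 1: 1 bumps 3 from row 1; 3 starts row 2. P = [[1], [3]], Q = [[1], [2]].
Insert 6: appended to row 1. P = [[1, 6], [3]], Q = [[1, 3], [2]].
Insert 7: appended to row 1. P = [[1, 6, 7], [3]], Q = [[1, 3, 4], [2]].
Insert 2: 2 bumps 6 from row 1; 6 appends to row 2. P = [[1, 2, 7], [3, 6]], Q = [[1, 3, 4], [2, 5]].
Insert 4: 4 bumps 7 from row 1; 7 appends to row 2. P = [[1, 2, 4], [3, 6, 7]], Q = [[1, 3, 4], [2, 5, 6]].
Insert 5: appended to row 1. P = [[1, 2, 4, 5], [3, 6, 7]], Q = [[1, 3, 4, 7], [2, 5, 6]].

So P = [[1, 2, 4, 5], [3, 6, 7]], Q = [[1, 3, 4, 7], [2, 5, 6]].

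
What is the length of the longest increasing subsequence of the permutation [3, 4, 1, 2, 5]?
3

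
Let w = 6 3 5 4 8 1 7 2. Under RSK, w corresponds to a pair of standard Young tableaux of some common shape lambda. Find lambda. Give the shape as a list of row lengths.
Row-insert each entry into an empty tableau.

After inserting 6: P = [[6]].
After inserting 3: P = [[3], [6]].
After inserting 5: P = [[3, 5], [6]].
After inserting 4: P = [[3, 4], [5], [6]].
After inserting 8: P = [[3, 4, 8], [5], [6]].
After inserting 1: P = [[1, 4, 8], [3], [5], [6]].
After inserting 7: P = [[1, 4, 7], [3, 8], [5], [6]].
After inserting 2: P = [[1, 2, 7], [3, 4], [5, 8], [6]].

The final insertion tableau P = [[1, 2, 7], [3, 4], [5, 8], [6]] has shape [3, 2, 2, 1].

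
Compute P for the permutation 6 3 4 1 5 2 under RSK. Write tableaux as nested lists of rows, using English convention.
P = [[1, 2, 5], [3, 4], [6]]

Insert 6: appended to row 1. P = [[6]].
Insert 3: 3 bumps 6 from row 1; 6 starts row 2. P = [[3], [6]].
Insert 4: appended to row 1. P = [[3, 4], [6]].
Insert 1: 1 bumps 3 from row 1; 3 bumps 6 from row 2; 6 starts row 3. P = [[1, 4], [3], [6]].
Insert 5: appended to row 1. P = [[1, 4, 5], [3], [6]].
Insert 2: 2 bumps 4 from row 1; 4 appends to row 2. P = [[1, 2, 5], [3, 4], [6]].

So P = [[1, 2, 5], [3, 4], [6]].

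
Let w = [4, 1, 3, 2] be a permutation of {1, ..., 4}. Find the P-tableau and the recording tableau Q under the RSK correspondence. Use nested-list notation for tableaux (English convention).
P = [[1, 2], [3], [4]], Q = [[1, 3], [2], [4]]

Insert each entry of the permutation into P by Schensted row insertion, recording in Q the position of each new cell.

Insert 4: appended to row 1. P = [[4]], Q = [[1]].
Insert 1: 1 bumps 4 from row 1; 4 starts row 2. P = [[1], [4]], Q = [[1], [2]].
Insert 3: appended to row 1. P = [[1, 3], [4]], Q = [[1, 3], [2]].
Insert 2: 2 bumps 3 from row 1; 3 bumps 4 from row 2; 4 starts row 3. P = [[1, 2], [3], [4]], Q = [[1, 3], [2], [4]].

So P = [[1, 2], [3], [4]], Q = [[1, 3], [2], [4]].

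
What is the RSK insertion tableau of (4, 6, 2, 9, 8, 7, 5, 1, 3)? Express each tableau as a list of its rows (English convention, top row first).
Insert 4: appended to row 1. P = [[4]].
Insert 6: appended to row 1. P = [[4, 6]].
Insert 2: 2 bumps 4 from row 1; 4 starts row 2. P = [[2, 6], [4]].
Insert 9: appended to row 1. P = [[2, 6, 9], [4]].
Insert 8: 8 bumps 9 from row 1; 9 appends to row 2. P = [[2, 6, 8], [4, 9]].
Insert 7: 7 bumps 8 from row 1; 8 bumps 9 from row 2; 9 starts row 3. P = [[2, 6, 7], [4, 8], [9]].
Insert 5: 5 bumps 6 from row 1; 6 bumps 8 from row 2; 8 bumps 9 from row 3; 9 starts row 4. P = [[2, 5, 7], [4, 6], [8], [9]].
Insert 1: 1 bumps 2 from row 1; 2 bumps 4 from row 2; 4 bumps 8 from row 3; 8 bumps 9 from row 4; 9 starts row 5. P = [[1, 5, 7], [2, 6], [4], [8], [9]].
Insert 3: 3 bumps 5 from row 1; 5 bumps 6 from row 2; 6 appends to row 3. P = [[1, 3, 7], [2, 5], [4, 6], [8], [9]].

So P = [[1, 3, 7], [2, 5], [4, 6], [8], [9]].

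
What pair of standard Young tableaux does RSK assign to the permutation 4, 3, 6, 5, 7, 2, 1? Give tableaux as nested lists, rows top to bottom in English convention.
P = [[1, 5, 7], [2, 6], [3], [4]], Q = [[1, 3, 5], [2, 4], [6], [7]]

Insert each entry of the permutation into P by Schensted row insertion, recording in Q the position of each new cell.

Insert 4: appended to row 1. P = [[4]].
Insert 3: 3 bumps 4 from row 1; 4 starts row 2. P = [[3], [4]].
Insert 6: appended to row 1. P = [[3, 6], [4]].
Insert 5: 5 bumps 6 from row 1; 6 appends to row 2. P = [[3, 5], [4, 6]].
Insert 7: appended to row 1. P = [[3, 5, 7], [4, 6]].
Insert 2: 2 bumps 3 from row 1; 3 bumps 4 from row 2; 4 starts row 3. P = [[2, 5, 7], [3, 6], [4]].
Insert 1: 1 bumps 2 from row 1; 2 bumps 3 from row 2; 3 bumps 4 from row 3; 4 starts row 4. P = [[1, 5, 7], [2, 6], [3], [4]].

So P = [[1, 5, 7], [2, 6], [3], [4]], Q = [[1, 3, 5], [2, 4], [6], [7]].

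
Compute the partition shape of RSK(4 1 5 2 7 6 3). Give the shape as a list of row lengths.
Row-insert each entry into an empty tableau.

After inserting 4: P = [[4]].
After inserting 1: P = [[1], [4]].
After inserting 5: P = [[1, 5], [4]].
After inserting 2: P = [[1, 2], [4, 5]].
After inserting 7: P = [[1, 2, 7], [4, 5]].
After inserting 6: P = [[1, 2, 6], [4, 5, 7]].
After inserting 3: P = [[1, 2, 3], [4, 5, 6], [7]].

The final insertion tableau P = [[1, 2, 3], [4, 5, 6], [7]] has shape [3, 3, 1].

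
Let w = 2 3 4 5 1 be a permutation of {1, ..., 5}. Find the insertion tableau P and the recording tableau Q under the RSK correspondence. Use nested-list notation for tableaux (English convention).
P = [[1, 3, 4, 5], [2]], Q = [[1, 2, 3, 4], [5]]

Insert each entry of the permutation into P by Schensted row insertion, recording in Q the position of each new cell.

Insert 2: appended to row 1. P = [[2]], Q = [[1]].
Insert 3: appended to row 1. P = [[2, 3]], Q = [[1, 2]].
Insert 4: appended to row 1. P = [[2, 3, 4]], Q = [[1, 2, 3]].
Insert 5: appended to row 1. P = [[2, 3, 4, 5]], Q = [[1, 2, 3, 4]].
Insert 1: 1 bumps 2 from row 1; 2 starts row 2. P = [[1, 3, 4, 5], [2]], Q = [[1, 2, 3, 4], [5]].

So P = [[1, 3, 4, 5], [2]], Q = [[1, 2, 3, 4], [5]].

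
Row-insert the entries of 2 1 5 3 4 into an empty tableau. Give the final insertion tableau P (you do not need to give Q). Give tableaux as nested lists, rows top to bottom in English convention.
After inserting 2: P = [[2]].
After inserting 1: P = [[1], [2]].
After inserting 5: P = [[1, 5], [2]].
After inserting 3: P = [[1, 3], [2, 5]].
After inserting 4: P = [[1, 3, 4], [2, 5]].

So P = [[1, 3, 4], [2, 5]].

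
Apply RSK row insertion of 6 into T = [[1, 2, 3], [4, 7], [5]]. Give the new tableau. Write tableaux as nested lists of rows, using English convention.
6 is larger than every entry of row 1, so it is appended to row 1. The new tableau is [[1, 2, 3, 6], [4, 7], [5]].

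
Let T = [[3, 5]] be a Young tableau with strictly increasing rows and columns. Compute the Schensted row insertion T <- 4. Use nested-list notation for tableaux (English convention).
In row 1, 4 replaces 5 (the leftmost entry greater than 4); 5 is bumped to row 2. 5 starts a new row 2. The new tableau is [[3, 4], [5]].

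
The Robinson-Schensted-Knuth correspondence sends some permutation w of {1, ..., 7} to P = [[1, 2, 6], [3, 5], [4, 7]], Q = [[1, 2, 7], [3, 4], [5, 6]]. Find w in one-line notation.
Reverse the RSK construction: for i from n down to 1, find the cell of Q containing i, remove the entry at that cell from P, and reverse-bump it up through P; the value ejected from row 1 is w(i).

Step i=7: Q has 7 at row 1, column 3; remove that cell from P, ejecting 6. So w(7) = 6. P is now [[1, 2], [3, 5], [4, 7]].
Step i=6: Q has 6 at row 3, column 2; remove 7 from row 3 of P and reverse-bump: 7 enters row 2 and ejects 5; 5 enters row 1 and ejects 2. So w(6) = 2. P is now [[1, 5], [3, 7], [4]].
Step i=5: Q has 5 at row 3, column 1; remove 4 from row 3 of P and reverse-bump: 4 enters row 2 and ejects 3; 3 enters row 1 and ejects 1. So w(5) = 1. P is now [[3, 5], [4, 7]].
Step i=4: Q has 4 at row 2, column 2; remove 7 from row 2 of P and reverse-bump: 7 enters row 1 and ejects 5. So w(4) = 5. P is now [[3, 7], [4]].
Step i=3: Q has 3 at row 2, column 1; remove 4 from row 2 of P and reverse-bump: 4 enters row 1 and ejects 3. So w(3) = 3. P is now [[4, 7]].
Step i=2: Q has 2 at row 1, column 2; remove that cell from P, ejecting 7. So w(2) = 7. P is now [[4]].
Step i=1: Q has 1 at row 1, column 1; remove that cell from P, ejecting 4. So w(1) = 4. P is now [].

So w = 4 7 3 5 1 2 6.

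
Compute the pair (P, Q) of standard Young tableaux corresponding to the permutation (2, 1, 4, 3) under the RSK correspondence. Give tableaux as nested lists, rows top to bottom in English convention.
P = [[1, 3], [2, 4]], Q = [[1, 3], [2, 4]]

Insert each entry of the permutation into P by Schensted row insertion, recording in Q the position of each new cell.

Insert 2: appended to row 1. P = [[2]].
Insert 1: 1 bumps 2 from row 1; 2 starts row 2. P = [[1], [2]].
Insert 4: appended to row 1. P = [[1, 4], [2]].
Insert 3: 3 bumps 4 from row 1; 4 appends to row 2. P = [[1, 3], [2, 4]].

So P = [[1, 3], [2, 4]], Q = [[1, 3], [2, 4]].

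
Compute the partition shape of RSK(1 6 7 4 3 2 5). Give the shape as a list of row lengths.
[3, 2, 1, 1]

Row-insert each entry into an empty tableau.

After inserting 1: P = [[1]].
After inserting 6: P = [[1, 6]].
After inserting 7: P = [[1, 6, 7]].
After inserting 4: P = [[1, 4, 7], [6]].
After inserting 3: P = [[1, 3, 7], [4], [6]].
After inserting 2: P = [[1, 2, 7], [3], [4], [6]].
After inserting 5: P = [[1, 2, 5], [3, 7], [4], [6]].

The final insertion tableau P = [[1, 2, 5], [3, 7], [4], [6]] has shape [3, 2, 1, 1].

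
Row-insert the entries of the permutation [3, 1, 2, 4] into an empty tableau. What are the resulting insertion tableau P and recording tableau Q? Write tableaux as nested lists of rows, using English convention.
Insert each entry of the permutation into P by Schensted row insertion, recording in Q the position of each new cell.

Insert 3: appended to row 1. P = [[3]].
Insert 1: 1 bumps 3 from row 1; 3 starts row 2. P = [[1], [3]].
Insert 2: appended to row 1. P = [[1, 2], [3]].
Insert 4: appended to row 1. P = [[1, 2, 4], [3]].

So P = [[1, 2, 4], [3]], Q = [[1, 3, 4], [2]].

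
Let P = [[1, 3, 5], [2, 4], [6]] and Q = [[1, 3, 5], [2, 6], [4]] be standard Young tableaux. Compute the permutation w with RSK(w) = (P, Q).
Reverse the RSK construction: for i from n down to 1, find the cell of Q containing i, remove the entry at that cell from P, and reverse-bump it up through P; the value ejected from row 1 is w(i).

Step i=6: Q has 6 at row 2, column 2; remove 4 from row 2 of P and reverse-bump: 4 enters row 1 and ejects 3. So w(6) = 3. P is now [[1, 4, 5], [2], [6]].
Step i=5: Q has 5 at row 1, column 3; remove that cell from P, ejecting 5. So w(5) = 5. P is now [[1, 4], [2], [6]].
Step i=4: Q has 4 at row 3, column 1; remove 6 from row 3 of P and reverse-bump: 6 enters row 2 and ejects 2; 2 enters row 1 and ejects 1. So w(4) = 1. P is now [[2, 4], [6]].
Step i=3: Q has 3 at row 1, column 2; remove that cell from P, ejecting 4. So w(3) = 4. P is now [[2], [6]].
Step i=2: Q has 2 at row 2, column 1; remove 6 from row 2 of P and reverse-bump: 6 enters row 1 and ejects 2. So w(2) = 2. P is now [[6]].
Step i=1: Q has 1 at row 1, column 1; remove that cell from P, ejecting 6. So w(1) = 6. P is now [].

So w = 6 2 4 1 5 3.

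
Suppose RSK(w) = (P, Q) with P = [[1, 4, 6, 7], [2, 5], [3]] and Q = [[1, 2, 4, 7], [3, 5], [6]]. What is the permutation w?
3 5 2 6 4 1 7

Reverse the RSK construction: for i from n down to 1, find the cell of Q containing i, remove the entry at that cell from P, and reverse-bump it up through P; the value ejected from row 1 is w(i).

Step i=7: Q has 7 at row 1, column 4; remove that cell from P, ejecting 7. So w(7) = 7. P is now [[1, 4, 6], [2, 5], [3]].
Step i=6: Q has 6 at row 3, column 1; remove 3 from row 3 of P and reverse-bump: 3 enters row 2 and ejects 2; 2 enters row 1 and ejects 1. So w(6) = 1. P is now [[2, 4, 6], [3, 5]].
Step i=5: Q has 5 at row 2, column 2; remove 5 from row 2 of P and reverse-bump: 5 enters row 1 and ejects 4. So w(5) = 4. P is now [[2, 5, 6], [3]].
Step i=4: Q has 4 at row 1, column 3; remove that cell from P, ejecting 6. So w(4) = 6. P is now [[2, 5], [3]].
Step i=3: Q has 3 at row 2, column 1; remove 3 from row 2 of P and reverse-bump: 3 enters row 1 and ejects 2. So w(3) = 2. P is now [[3, 5]].
Step i=2: Q has 2 at row 1, column 2; remove that cell from P, ejecting 5. So w(2) = 5. P is now [[3]].
Step i=1: Q has 1 at row 1, column 1; remove that cell from P, ejecting 3. So w(1) = 3. P is now [].

So w = 3 5 2 6 4 1 7.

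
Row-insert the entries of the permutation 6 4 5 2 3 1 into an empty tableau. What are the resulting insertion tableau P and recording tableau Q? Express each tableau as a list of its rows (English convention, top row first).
P = [[1, 3], [2, 5], [4], [6]], Q = [[1, 3], [2, 5], [4], [6]]

Insert each entry of the permutation into P by Schensted row insertion, recording in Q the position of each new cell.

Insert 6: appended to row 1. P = [[6]], Q = [[1]].
Insert 4: 4 bumps 6 from row 1; 6 starts row 2. P = [[4], [6]], Q = [[1], [2]].
Insert 5: appended to row 1. P = [[4, 5], [6]], Q = [[1, 3], [2]].
Insert 2: 2 bumps 4 from row 1; 4 bumps 6 from row 2; 6 starts row 3. P = [[2, 5], [4], [6]], Q = [[1, 3], [2], [4]].
Insert 3: 3 bumps 5 from row 1; 5 appends to row 2. P = [[2, 3], [4, 5], [6]], Q = [[1, 3], [2, 5], [4]].
Insert 1: 1 bumps 2 from row 1; 2 bumps 4 from row 2; 4 bumps 6 from row 3; 6 starts row 4. P = [[1, 3], [2, 5], [4], [6]], Q = [[1, 3], [2, 5], [4], [6]].

So P = [[1, 3], [2, 5], [4], [6]], Q = [[1, 3], [2, 5], [4], [6]].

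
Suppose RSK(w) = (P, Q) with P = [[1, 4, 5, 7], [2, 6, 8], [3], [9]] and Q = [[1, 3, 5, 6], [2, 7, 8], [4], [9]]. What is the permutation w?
Reverse the RSK construction: for i from n down to 1, find the cell of Q containing i, remove the entry at that cell from P, and reverse-bump it up through P; the value ejected from row 1 is w(i).

Step i=9: Q has 9 at row 4, column 1; remove 9 from row 4 of P and reverse-bump: 9 enters row 3 and ejects 3; 3 enters row 2 and ejects 2; 2 enters row 1 and ejects 1. So w(9) = 1. P is now [[2, 4, 5, 7], [3, 6, 8], [9]].
Step i=8: Q has 8 at row 2, column 3; remove 8 from row 2 of P and reverse-bump: 8 enters row 1 and ejects 7. So w(8) = 7. P is now [[2, 4, 5, 8], [3, 6], [9]].
Step i=7: Q has 7 at row 2, column 2; remove 6 from row 2 of P and reverse-bump: 6 enters row 1 and ejects 5. So w(7) = 5. P is now [[2, 4, 6, 8], [3], [9]].
Step i=6: Q has 6 at row 1, column 4; remove that cell from P, ejecting 8. So w(6) = 8. P is now [[2, 4, 6], [3], [9]].
Step i=5: Q has 5 at row 1, column 3; remove that cell from P, ejecting 6. So w(5) = 6. P is now [[2, 4], [3], [9]].
Step i=4: Q has 4 at row 3, column 1; remove 9 from row 3 of P and reverse-bump: 9 enters row 2 and ejects 3; 3 enters row 1 and ejects 2. So w(4) = 2. P is now [[3, 4], [9]].
Step i=3: Q has 3 at row 1, column 2; remove that cell from P, ejecting 4. So w(3) = 4. P is now [[3], [9]].
Step i=2: Q has 2 at row 2, column 1; remove 9 from row 2 of P and reverse-bump: 9 enters row 1 and ejects 3. So w(2) = 3. P is now [[9]].
Step i=1: Q has 1 at row 1, column 1; remove that cell from P, ejecting 9. So w(1) = 9. P is now [].

So w = 9 3 4 2 6 8 5 7 1.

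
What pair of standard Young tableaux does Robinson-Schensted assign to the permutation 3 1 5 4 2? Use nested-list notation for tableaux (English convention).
P = [[1, 2], [3, 4], [5]], Q = [[1, 3], [2, 4], [5]]

Insert each entry of the permutation into P by Schensted row insertion, recording in Q the position of each new cell.

After inserting 3: P = [[3]].
After inserting 1: P = [[1], [3]].
After inserting 5: P = [[1, 5], [3]].
After inserting 4: P = [[1, 4], [3, 5]].
After inserting 2: P = [[1, 2], [3, 4], [5]].

So P = [[1, 2], [3, 4], [5]], Q = [[1, 3], [2, 4], [5]].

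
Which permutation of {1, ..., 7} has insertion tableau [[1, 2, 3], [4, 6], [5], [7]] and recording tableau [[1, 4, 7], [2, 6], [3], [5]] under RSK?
Reverse the RSK construction: for i from n down to 1, find the cell of Q containing i, remove the entry at that cell from P, and reverse-bump it up through P; the value ejected from row 1 is w(i).

Step i=7: Q has 7 at row 1, column 3; remove that cell from P, ejecting 3. So w(7) = 3. P is now [[1, 2], [4, 6], [5], [7]].
Step i=6: Q has 6 at row 2, column 2; remove 6 from row 2 of P and reverse-bump: 6 enters row 1 and ejects 2. So w(6) = 2. P is now [[1, 6], [4], [5], [7]].
Step i=5: Q has 5 at row 4, column 1; remove 7 from row 4 of P and reverse-bump: 7 enters row 3 and ejects 5; 5 enters row 2 and ejects 4; 4 enters row 1 and ejects 1. So w(5) = 1. P is now [[4, 6], [5], [7]].
Step i=4: Q has 4 at row 1, column 2; remove that cell from P, ejecting 6. So w(4) = 6. P is now [[4], [5], [7]].
Step i=3: Q has 3 at row 3, column 1; remove 7 from row 3 of P and reverse-bump: 7 enters row 2 and ejects 5; 5 enters row 1 and ejects 4. So w(3) = 4. P is now [[5], [7]].
Step i=2: Q has 2 at row 2, column 1; remove 7 from row 2 of P and reverse-bump: 7 enters row 1 and ejects 5. So w(2) = 5. P is now [[7]].
Step i=1: Q has 1 at row 1, column 1; remove that cell from P, ejecting 7. So w(1) = 7. P is now [].

So w = 7 5 4 6 1 2 3.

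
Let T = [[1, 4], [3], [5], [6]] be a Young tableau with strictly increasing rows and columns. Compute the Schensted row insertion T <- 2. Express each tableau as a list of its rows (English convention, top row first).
[[1, 2], [3, 4], [5], [6]]

In row 1, 2 replaces 4 (the leftmost entry greater than 2); 4 is bumped to row 2. 4 is appended to row 2. The new tableau is [[1, 2], [3, 4], [5], [6]].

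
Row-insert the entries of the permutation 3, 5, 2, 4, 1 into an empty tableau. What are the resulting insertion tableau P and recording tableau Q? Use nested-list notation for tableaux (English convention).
P = [[1, 4], [2, 5], [3]], Q = [[1, 2], [3, 4], [5]]

Insert each entry of the permutation into P by Schensted row insertion, recording in Q the position of each new cell.

Insert 3: appended to row 1. P = [[3]], Q = [[1]].
Insert 5: appended to row 1. P = [[3, 5]], Q = [[1, 2]].
Insert 2: 2 bumps 3 from row 1; 3 starts row 2. P = [[2, 5], [3]], Q = [[1, 2], [3]].
Insert 4: 4 bumps 5 from row 1; 5 appends to row 2. P = [[2, 4], [3, 5]], Q = [[1, 2], [3, 4]].
Insert 1: 1 bumps 2 from row 1; 2 bumps 3 from row 2; 3 starts row 3. P = [[1, 4], [2, 5], [3]], Q = [[1, 2], [3, 4], [5]].

So P = [[1, 4], [2, 5], [3]], Q = [[1, 2], [3, 4], [5]].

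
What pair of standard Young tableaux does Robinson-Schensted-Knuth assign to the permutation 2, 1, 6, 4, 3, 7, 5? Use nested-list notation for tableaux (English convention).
Insert each entry of the permutation into P by Schensted row insertion, recording in Q the position of each new cell.

Insert 2: appended to row 1. P = [[2]].
Insert 1: 1 bumps 2 from row 1; 2 starts row 2. P = [[1], [2]].
Insert 6: appended to row 1. P = [[1, 6], [2]].
Insert 4: 4 bumps 6 from row 1; 6 appends to row 2. P = [[1, 4], [2, 6]].
Insert 3: 3 bumps 4 from row 1; 4 bumps 6 from row 2; 6 starts row 3. P = [[1, 3], [2, 4], [6]].
Insert 7: appended to row 1. P = [[1, 3, 7], [2, 4], [6]].
Insert 5: 5 bumps 7 from row 1; 7 appends to row 2. P = [[1, 3, 5], [2, 4, 7], [6]].

So P = [[1, 3, 5], [2, 4, 7], [6]], Q = [[1, 3, 6], [2, 4, 7], [5]].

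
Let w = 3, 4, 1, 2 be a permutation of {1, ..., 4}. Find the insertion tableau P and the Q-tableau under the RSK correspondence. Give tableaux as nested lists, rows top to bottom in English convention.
Insert each entry of the permutation into P by Schensted row insertion, recording in Q the position of each new cell.

Insert 3: appended to row 1. P = [[3]].
Insert 4: appended to row 1. P = [[3, 4]].
Insert 1: 1 bumps 3 from row 1; 3 starts row 2. P = [[1, 4], [3]].
Insert 2: 2 bumps 4 from row 1; 4 appends to row 2. P = [[1, 2], [3, 4]].

So P = [[1, 2], [3, 4]], Q = [[1, 2], [3, 4]].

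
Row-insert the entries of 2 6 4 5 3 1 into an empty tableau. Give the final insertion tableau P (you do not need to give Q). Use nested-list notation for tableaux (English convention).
Insert 2: appended to row 1. P = [[2]].
Insert 6: appended to row 1. P = [[2, 6]].
Insert 4: 4 bumps 6 from row 1; 6 starts row 2. P = [[2, 4], [6]].
Insert 5: appended to row 1. P = [[2, 4, 5], [6]].
Insert 3: 3 bumps 4 from row 1; 4 bumps 6 from row 2; 6 starts row 3. P = [[2, 3, 5], [4], [6]].
Insert 1: 1 bumps 2 from row 1; 2 bumps 4 from row 2; 4 bumps 6 from row 3; 6 starts row 4. P = [[1, 3, 5], [2], [4], [6]].

So P = [[1, 3, 5], [2], [4], [6]].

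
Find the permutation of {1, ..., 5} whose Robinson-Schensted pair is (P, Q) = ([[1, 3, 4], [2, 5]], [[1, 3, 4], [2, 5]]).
2 1 3 5 4

Reverse the RSK construction: for i from n down to 1, find the cell of Q containing i, remove the entry at that cell from P, and reverse-bump it up through P; the value ejected from row 1 is w(i).

Step i=5: Q has 5 at row 2, column 2; remove 5 from row 2 of P and reverse-bump: 5 enters row 1 and ejects 4. So w(5) = 4. P is now [[1, 3, 5], [2]].
Step i=4: Q has 4 at row 1, column 3; remove that cell from P, ejecting 5. So w(4) = 5. P is now [[1, 3], [2]].
Step i=3: Q has 3 at row 1, column 2; remove that cell from P, ejecting 3. So w(3) = 3. P is now [[1], [2]].
Step i=2: Q has 2 at row 2, column 1; remove 2 from row 2 of P and reverse-bump: 2 enters row 1 and ejects 1. So w(2) = 1. P is now [[2]].
Step i=1: Q has 1 at row 1, column 1; remove that cell from P, ejecting 2. So w(1) = 2. P is now [].

So w = 2 1 3 5 4.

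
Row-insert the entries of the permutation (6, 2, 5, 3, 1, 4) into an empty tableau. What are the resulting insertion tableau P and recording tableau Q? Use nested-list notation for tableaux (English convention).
P = [[1, 3, 4], [2], [5], [6]], Q = [[1, 3, 6], [2], [4], [5]]

Insert each entry of the permutation into P by Schensted row insertion, recording in Q the position of each new cell.

Insert 6: appended to row 1. P = [[6]], Q = [[1]].
Insert 2: 2 bumps 6 from row 1; 6 starts row 2. P = [[2], [6]], Q = [[1], [2]].
Insert 5: appended to row 1. P = [[2, 5], [6]], Q = [[1, 3], [2]].
Insert 3: 3 bumps 5 from row 1; 5 bumps 6 from row 2; 6 starts row 3. P = [[2, 3], [5], [6]], Q = [[1, 3], [2], [4]].
Insert 1: 1 bumps 2 from row 1; 2 bumps 5 from row 2; 5 bumps 6 from row 3; 6 starts row 4. P = [[1, 3], [2], [5], [6]], Q = [[1, 3], [2], [4], [5]].
Insert 4: appended to row 1. P = [[1, 3, 4], [2], [5], [6]], Q = [[1, 3, 6], [2], [4], [5]].

So P = [[1, 3, 4], [2], [5], [6]], Q = [[1, 3, 6], [2], [4], [5]].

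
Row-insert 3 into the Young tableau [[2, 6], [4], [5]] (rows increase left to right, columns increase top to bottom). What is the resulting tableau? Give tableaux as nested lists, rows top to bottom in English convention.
In row 1, 3 replaces 6 (the leftmost entry greater than 3); 6 is bumped to row 2. 6 is appended to row 2. The new tableau is [[2, 3], [4, 6], [5]].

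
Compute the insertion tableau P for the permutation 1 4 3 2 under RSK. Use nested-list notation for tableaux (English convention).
P = [[1, 2], [3], [4]]

Insert 1: appended to row 1. P = [[1]].
Insert 4: appended to row 1. P = [[1, 4]].
Insert 3: 3 bumps 4 from row 1; 4 starts row 2. P = [[1, 3], [4]].
Insert 2: 2 bumps 3 from row 1; 3 bumps 4 from row 2; 4 starts row 3. P = [[1, 2], [3], [4]].

So P = [[1, 2], [3], [4]].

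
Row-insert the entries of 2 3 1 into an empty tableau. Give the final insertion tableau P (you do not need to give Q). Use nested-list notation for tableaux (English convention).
P = [[1, 3], [2]]

Insert 2: appended to row 1. P = [[2]].
Insert 3: appended to row 1. P = [[2, 3]].
Insert 1: 1 bumps 2 from row 1; 2 starts row 2. P = [[1, 3], [2]].

So P = [[1, 3], [2]].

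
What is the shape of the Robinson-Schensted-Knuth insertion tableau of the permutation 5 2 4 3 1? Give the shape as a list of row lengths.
[2, 1, 1, 1]

Row-insert each entry into an empty tableau.

After inserting 5: P = [[5]].
After inserting 2: P = [[2], [5]].
After inserting 4: P = [[2, 4], [5]].
After inserting 3: P = [[2, 3], [4], [5]].
After inserting 1: P = [[1, 3], [2], [4], [5]].

The final insertion tableau P = [[1, 3], [2], [4], [5]] has shape [2, 1, 1, 1].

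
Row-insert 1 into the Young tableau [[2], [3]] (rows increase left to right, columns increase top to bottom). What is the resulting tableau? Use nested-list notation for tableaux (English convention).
[[1], [2], [3]]

In row 1, 1 replaces 2 (the leftmost entry greater than 1); 2 is bumped to row 2. In row 2, 2 replaces 3 (the leftmost entry greater than 2); 3 is bumped to row 3. 3 starts a new row 3. The new tableau is [[1], [2], [3]].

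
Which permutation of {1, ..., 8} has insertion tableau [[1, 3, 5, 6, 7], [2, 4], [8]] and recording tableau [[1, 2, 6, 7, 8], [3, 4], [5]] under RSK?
2 8 1 4 3 5 6 7

Reverse RSK: for i = n, n-1, ..., 1, locate i in Q, remove the corresponding corner cell from P, and reverse-bump its entry up through P; the value ejected from row 1 is w(i).

So w = 2 8 1 4 3 5 6 7.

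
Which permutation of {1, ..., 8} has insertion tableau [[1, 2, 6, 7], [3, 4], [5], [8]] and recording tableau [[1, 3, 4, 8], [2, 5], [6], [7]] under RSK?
3 1 5 8 6 4 2 7

Reverse RSK: for i = n, n-1, ..., 1, locate i in Q, remove the corresponding corner cell from P, and reverse-bump its entry up through P; the value ejected from row 1 is w(i).

So w = 3 1 5 8 6 4 2 7.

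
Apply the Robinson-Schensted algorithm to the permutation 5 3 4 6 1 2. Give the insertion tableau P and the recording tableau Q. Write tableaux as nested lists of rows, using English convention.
Insert each entry of the permutation into P by Schensted row insertion, recording in Q the position of each new cell.

Insert 5: appended to row 1. P = [[5]], Q = [[1]].
Insert 3: 3 bumps 5 from row 1; 5 starts row 2. P = [[3], [5]], Q = [[1], [2]].
Insert 4: appended to row 1. P = [[3, 4], [5]], Q = [[1, 3], [2]].
Insert 6: appended to row 1. P = [[3, 4, 6], [5]], Q = [[1, 3, 4], [2]].
Insert 1: 1 bumps 3 from row 1; 3 bumps 5 from row 2; 5 starts row 3. P = [[1, 4, 6], [3], [5]], Q = [[1, 3, 4], [2], [5]].
Insert 2: 2 bumps 4 from row 1; 4 appends to row 2. P = [[1, 2, 6], [3, 4], [5]], Q = [[1, 3, 4], [2, 6], [5]].

So P = [[1, 2, 6], [3, 4], [5]], Q = [[1, 3, 4], [2, 6], [5]].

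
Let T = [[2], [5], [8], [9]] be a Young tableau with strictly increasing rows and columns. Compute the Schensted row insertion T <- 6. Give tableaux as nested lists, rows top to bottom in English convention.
[[2, 6], [5], [8], [9]]

6 is larger than every entry of row 1, so it is appended to row 1. The new tableau is [[2, 6], [5], [8], [9]].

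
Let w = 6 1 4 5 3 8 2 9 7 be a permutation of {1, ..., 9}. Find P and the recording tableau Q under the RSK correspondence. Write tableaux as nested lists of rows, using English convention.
P = [[1, 2, 5, 7, 9], [3, 8], [4], [6]], Q = [[1, 3, 4, 6, 8], [2, 9], [5], [7]]

Insert each entry of the permutation into P by Schensted row insertion, recording in Q the position of each new cell.

Insert 6: appended to row 1. P = [[6]].
Insert 1: 1 bumps 6 from row 1; 6 starts row 2. P = [[1], [6]].
Insert 4: appended to row 1. P = [[1, 4], [6]].
Insert 5: appended to row 1. P = [[1, 4, 5], [6]].
Insert 3: 3 bumps 4 from row 1; 4 bumps 6 from row 2; 6 starts row 3. P = [[1, 3, 5], [4], [6]].
Insert 8: appended to row 1. P = [[1, 3, 5, 8], [4], [6]].
Insert 2: 2 bumps 3 from row 1; 3 bumps 4 from row 2; 4 bumps 6 from row 3; 6 starts row 4. P = [[1, 2, 5, 8], [3], [4], [6]].
Insert 9: appended to row 1. P = [[1, 2, 5, 8, 9], [3], [4], [6]].
Insert 7: 7 bumps 8 from row 1; 8 appends to row 2. P = [[1, 2, 5, 7, 9], [3, 8], [4], [6]].

So P = [[1, 2, 5, 7, 9], [3, 8], [4], [6]], Q = [[1, 3, 4, 6, 8], [2, 9], [5], [7]].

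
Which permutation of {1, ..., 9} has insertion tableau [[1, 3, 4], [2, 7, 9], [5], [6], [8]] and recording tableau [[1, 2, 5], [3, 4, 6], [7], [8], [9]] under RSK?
Reverse the RSK construction: for i from n down to 1, find the cell of Q containing i, remove the entry at that cell from P, and reverse-bump it up through P; the value ejected from row 1 is w(i).

Step i=9: Q has 9 at row 5, column 1; remove 8 from row 5 of P and reverse-bump: 8 enters row 4 and ejects 6; 6 enters row 3 and ejects 5; 5 enters row 2 and ejects 2; 2 enters row 1 and ejects 1. So w(9) = 1. P is now [[2, 3, 4], [5, 7, 9], [6], [8]].
Step i=8: Q has 8 at row 4, column 1; remove 8 from row 4 of P and reverse-bump: 8 enters row 3 and ejects 6; 6 enters row 2 and ejects 5; 5 enters row 1 and ejects 4. So w(8) = 4. P is now [[2, 3, 5], [6, 7, 9], [8]].
Step i=7: Q has 7 at row 3, column 1; remove 8 from row 3 of P and reverse-bump: 8 enters row 2 and ejects 7; 7 enters row 1 and ejects 5. So w(7) = 5. P is now [[2, 3, 7], [6, 8, 9]].
Step i=6: Q has 6 at row 2, column 3; remove 9 from row 2 of P and reverse-bump: 9 enters row 1 and ejects 7. So w(6) = 7. P is now [[2, 3, 9], [6, 8]].
Step i=5: Q has 5 at row 1, column 3; remove that cell from P, ejecting 9. So w(5) = 9. P is now [[2, 3], [6, 8]].
Step i=4: Q has 4 at row 2, column 2; remove 8 from row 2 of P and reverse-bump: 8 enters row 1 and ejects 3. So w(4) = 3. P is now [[2, 8], [6]].
Step i=3: Q has 3 at row 2, column 1; remove 6 from row 2 of P and reverse-bump: 6 enters row 1 and ejects 2. So w(3) = 2. P is now [[6, 8]].
Step i=2: Q has 2 at row 1, column 2; remove that cell from P, ejecting 8. So w(2) = 8. P is now [[6]].
Step i=1: Q has 1 at row 1, column 1; remove that cell from P, ejecting 6. So w(1) = 6. P is now [].

So w = 6 8 2 3 9 7 5 4 1.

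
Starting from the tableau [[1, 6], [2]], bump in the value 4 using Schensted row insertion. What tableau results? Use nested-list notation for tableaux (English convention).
[[1, 4], [2, 6]]

In row 1, 4 replaces 6 (the leftmost entry greater than 4); 6 is bumped to row 2. 6 is appended to row 2. The new tableau is [[1, 4], [2, 6]].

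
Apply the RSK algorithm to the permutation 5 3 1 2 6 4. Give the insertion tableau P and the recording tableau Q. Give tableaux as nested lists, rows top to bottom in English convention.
P = [[1, 2, 4], [3, 6], [5]], Q = [[1, 4, 5], [2, 6], [3]]

Insert each entry of the permutation into P by Schensted row insertion, recording in Q the position of each new cell.

Insert 5: appended to row 1. P = [[5]].
Insert 3: 3 bumps 5 from row 1; 5 starts row 2. P = [[3], [5]].
Insert 1: 1 bumps 3 from row 1; 3 bumps 5 from row 2; 5 starts row 3. P = [[1], [3], [5]].
Insert 2: appended to row 1. P = [[1, 2], [3], [5]].
Insert 6: appended to row 1. P = [[1, 2, 6], [3], [5]].
Insert 4: 4 bumps 6 from row 1; 6 appends to row 2. P = [[1, 2, 4], [3, 6], [5]].

So P = [[1, 2, 4], [3, 6], [5]], Q = [[1, 4, 5], [2, 6], [3]].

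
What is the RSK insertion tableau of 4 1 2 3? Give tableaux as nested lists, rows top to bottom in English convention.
After inserting 4: P = [[4]].
After inserting 1: P = [[1], [4]].
After inserting 2: P = [[1, 2], [4]].
After inserting 3: P = [[1, 2, 3], [4]].

So P = [[1, 2, 3], [4]].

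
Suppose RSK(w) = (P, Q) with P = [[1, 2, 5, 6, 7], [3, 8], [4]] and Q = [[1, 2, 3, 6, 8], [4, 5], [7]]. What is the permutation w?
Reverse RSK: for i = n, n-1, ..., 1, locate i in Q, remove the corresponding corner cell from P, and reverse-bump its entry up through P; the value ejected from row 1 is w(i).

So w = 1 4 8 3 5 6 2 7.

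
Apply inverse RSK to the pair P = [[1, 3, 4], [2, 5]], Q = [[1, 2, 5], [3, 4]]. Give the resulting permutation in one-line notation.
2 5 1 3 4

Reverse the RSK construction: for i from n down to 1, find the cell of Q containing i, remove the entry at that cell from P, and reverse-bump it up through P; the value ejected from row 1 is w(i).

Step i=5: Q has 5 at row 1, column 3; remove that cell from P, ejecting 4. So w(5) = 4. P is now [[1, 3], [2, 5]].
Step i=4: Q has 4 at row 2, column 2; remove 5 from row 2 of P and reverse-bump: 5 enters row 1 and ejects 3. So w(4) = 3. P is now [[1, 5], [2]].
Step i=3: Q has 3 at row 2, column 1; remove 2 from row 2 of P and reverse-bump: 2 enters row 1 and ejects 1. So w(3) = 1. P is now [[2, 5]].
Step i=2: Q has 2 at row 1, column 2; remove that cell from P, ejecting 5. So w(2) = 5. P is now [[2]].
Step i=1: Q has 1 at row 1, column 1; remove that cell from P, ejecting 2. So w(1) = 2. P is now [].

So w = 2 5 1 3 4.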